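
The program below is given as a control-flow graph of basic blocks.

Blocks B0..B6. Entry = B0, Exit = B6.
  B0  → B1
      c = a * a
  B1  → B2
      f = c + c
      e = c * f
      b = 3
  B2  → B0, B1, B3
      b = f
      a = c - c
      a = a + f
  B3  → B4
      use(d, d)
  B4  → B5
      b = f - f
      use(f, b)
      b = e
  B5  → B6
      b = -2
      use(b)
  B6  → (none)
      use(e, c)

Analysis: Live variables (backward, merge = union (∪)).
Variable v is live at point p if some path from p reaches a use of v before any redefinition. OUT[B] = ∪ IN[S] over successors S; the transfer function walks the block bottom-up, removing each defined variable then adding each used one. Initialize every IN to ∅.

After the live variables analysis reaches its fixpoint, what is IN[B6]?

Answer: {c, e}

Derivation:
Per-block solution:
  B0: | IN={a, d} | OUT={c, d}
  B1: | IN={c, d} | OUT={c, d, e, f}
  B2: | IN={c, d, e, f} | OUT={a, c, d, e, f}
  B3: | IN={c, d, e, f} | OUT={c, e, f}
  B4: | IN={c, e, f} | OUT={c, e}
  B5: | IN={c, e} | OUT={c, e}
  B6: | IN={c, e} | OUT={}

B6 is the boundary node: OUT[B6] = {}
Applying B6's transfer function to that OUT value gives IN[B6] (row B6 above).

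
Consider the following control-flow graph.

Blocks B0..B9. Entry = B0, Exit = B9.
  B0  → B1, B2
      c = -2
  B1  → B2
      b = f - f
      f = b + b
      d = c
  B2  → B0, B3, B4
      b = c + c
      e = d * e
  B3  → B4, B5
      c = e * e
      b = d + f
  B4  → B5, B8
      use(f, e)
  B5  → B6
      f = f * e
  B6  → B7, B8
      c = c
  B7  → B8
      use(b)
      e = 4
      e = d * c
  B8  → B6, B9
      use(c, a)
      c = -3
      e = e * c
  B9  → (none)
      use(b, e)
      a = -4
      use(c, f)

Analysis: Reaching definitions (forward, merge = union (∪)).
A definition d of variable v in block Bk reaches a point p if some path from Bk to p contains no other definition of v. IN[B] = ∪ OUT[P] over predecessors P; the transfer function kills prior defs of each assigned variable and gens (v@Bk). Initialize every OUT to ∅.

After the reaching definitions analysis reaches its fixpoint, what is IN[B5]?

Answer: {b@B2, b@B3, c@B0, c@B3, d@B1, e@B2, f@B1}

Trace:
Per-block solution:
  B0: | IN={b@B2, c@B0, d@B1, e@B2, f@B1} | OUT={b@B2, c@B0, d@B1, e@B2, f@B1}
  B1: | IN={b@B2, c@B0, d@B1, e@B2, f@B1} | OUT={b@B1, c@B0, d@B1, e@B2, f@B1}
  B2: | IN={b@B1, b@B2, c@B0, d@B1, e@B2, f@B1} | OUT={b@B2, c@B0, d@B1, e@B2, f@B1}
  B3: | IN={b@B2, c@B0, d@B1, e@B2, f@B1} | OUT={b@B3, c@B3, d@B1, e@B2, f@B1}
  B4: | IN={b@B2, b@B3, c@B0, c@B3, d@B1, e@B2, f@B1} | OUT={b@B2, b@B3, c@B0, c@B3, d@B1, e@B2, f@B1}
  B5: | IN={b@B2, b@B3, c@B0, c@B3, d@B1, e@B2, f@B1} | OUT={b@B2, b@B3, c@B0, c@B3, d@B1, e@B2, f@B5}
  B6: | IN={b@B2, b@B3, c@B0, c@B3, c@B8, d@B1, e@B2, e@B8, f@B1, f@B5} | OUT={b@B2, b@B3, c@B6, d@B1, e@B2, e@B8, f@B1, f@B5}
  B7: | IN={b@B2, b@B3, c@B6, d@B1, e@B2, e@B8, f@B1, f@B5} | OUT={b@B2, b@B3, c@B6, d@B1, e@B7, f@B1, f@B5}
  B8: | IN={b@B2, b@B3, c@B0, c@B3, c@B6, d@B1, e@B2, e@B7, e@B8, f@B1, f@B5} | OUT={b@B2, b@B3, c@B8, d@B1, e@B8, f@B1, f@B5}
  B9: | IN={b@B2, b@B3, c@B8, d@B1, e@B8, f@B1, f@B5} | OUT={a@B9, b@B2, b@B3, c@B8, d@B1, e@B8, f@B1, f@B5}

Merge at B5: IN[B5] = OUT[B3] ⊔ OUT[B4] = {b@B2, b@B3, c@B0, c@B3, d@B1, e@B2, f@B1}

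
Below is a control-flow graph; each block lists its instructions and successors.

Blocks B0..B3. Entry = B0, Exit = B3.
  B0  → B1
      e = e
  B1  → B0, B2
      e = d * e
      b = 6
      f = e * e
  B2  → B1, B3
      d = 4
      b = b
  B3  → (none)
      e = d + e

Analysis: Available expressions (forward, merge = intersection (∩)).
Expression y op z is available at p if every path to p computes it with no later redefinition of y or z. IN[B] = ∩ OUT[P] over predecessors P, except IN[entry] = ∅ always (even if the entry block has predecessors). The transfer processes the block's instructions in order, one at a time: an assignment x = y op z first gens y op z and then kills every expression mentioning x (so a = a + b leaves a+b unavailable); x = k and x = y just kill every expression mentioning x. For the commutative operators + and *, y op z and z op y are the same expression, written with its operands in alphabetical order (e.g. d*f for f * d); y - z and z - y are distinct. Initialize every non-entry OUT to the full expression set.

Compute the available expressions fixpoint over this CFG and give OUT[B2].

Converged values:
  B0:  IN={}  OUT={}
  B1:  IN={}  OUT={e*e}
  B2:  IN={e*e}  OUT={e*e}
  B3:  IN={e*e}  OUT={}

Merge at B2: IN[B2] = OUT[B1] = {e*e}
Applying B2's transfer function to that IN value gives OUT[B2] (row B2 above).

Answer: {e*e}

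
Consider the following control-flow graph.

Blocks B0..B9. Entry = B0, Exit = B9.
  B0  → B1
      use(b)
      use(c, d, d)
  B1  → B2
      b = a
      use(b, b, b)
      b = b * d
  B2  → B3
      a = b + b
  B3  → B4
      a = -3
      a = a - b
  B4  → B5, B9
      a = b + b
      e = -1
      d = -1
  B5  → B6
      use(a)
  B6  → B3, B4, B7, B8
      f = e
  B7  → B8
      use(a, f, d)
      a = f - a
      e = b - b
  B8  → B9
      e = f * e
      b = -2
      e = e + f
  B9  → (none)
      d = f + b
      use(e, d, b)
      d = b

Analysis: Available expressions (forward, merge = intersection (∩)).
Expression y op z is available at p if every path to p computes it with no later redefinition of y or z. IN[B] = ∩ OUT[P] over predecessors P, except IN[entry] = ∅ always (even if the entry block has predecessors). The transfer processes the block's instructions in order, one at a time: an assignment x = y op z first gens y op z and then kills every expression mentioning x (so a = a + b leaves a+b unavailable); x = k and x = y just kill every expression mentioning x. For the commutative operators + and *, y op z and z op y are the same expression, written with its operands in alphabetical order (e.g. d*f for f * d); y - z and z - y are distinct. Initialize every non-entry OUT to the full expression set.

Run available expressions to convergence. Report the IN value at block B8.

Fixpoint table:
  B0:  IN={}  OUT={}
  B1:  IN={}  OUT={}
  B2:  IN={}  OUT={b+b}
  B3:  IN={b+b}  OUT={b+b}
  B4:  IN={b+b}  OUT={b+b}
  B5:  IN={b+b}  OUT={b+b}
  B6:  IN={b+b}  OUT={b+b}
  B7:  IN={b+b}  OUT={b+b, b-b}
  B8:  IN={b+b}  OUT={}
  B9:  IN={}  OUT={b+f}

Merge at B8: IN[B8] = OUT[B6] ∩ OUT[B7] = {b+b}

Answer: {b+b}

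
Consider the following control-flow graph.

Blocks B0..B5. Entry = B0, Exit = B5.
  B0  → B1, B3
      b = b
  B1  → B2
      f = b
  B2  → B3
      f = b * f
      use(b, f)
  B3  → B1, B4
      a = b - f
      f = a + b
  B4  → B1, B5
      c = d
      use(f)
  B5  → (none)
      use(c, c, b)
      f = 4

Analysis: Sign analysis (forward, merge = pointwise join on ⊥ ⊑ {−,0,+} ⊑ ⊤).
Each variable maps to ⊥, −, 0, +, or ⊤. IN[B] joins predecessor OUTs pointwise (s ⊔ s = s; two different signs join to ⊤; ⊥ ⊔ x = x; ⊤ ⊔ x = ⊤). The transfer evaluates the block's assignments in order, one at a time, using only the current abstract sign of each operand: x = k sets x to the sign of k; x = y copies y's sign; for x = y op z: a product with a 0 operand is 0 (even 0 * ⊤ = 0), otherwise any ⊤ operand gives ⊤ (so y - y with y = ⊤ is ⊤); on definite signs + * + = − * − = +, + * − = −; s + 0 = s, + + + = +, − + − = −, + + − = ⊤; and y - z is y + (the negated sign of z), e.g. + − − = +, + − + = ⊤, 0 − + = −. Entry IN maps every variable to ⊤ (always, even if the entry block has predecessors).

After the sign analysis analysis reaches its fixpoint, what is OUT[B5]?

Fixpoint table:
  B0: | IN=(all ⊤) | OUT=(all ⊤)
  B1: | IN=(all ⊤) | OUT=(all ⊤)
  B2: | IN=(all ⊤) | OUT=(all ⊤)
  B3: | IN=(all ⊤) | OUT=(all ⊤)
  B4: | IN=(all ⊤) | OUT=(all ⊤)
  B5: | IN=(all ⊤) | OUT={f:+; rest ⊤}

Merge at B5: IN[B5] = OUT[B4] = {a: ⊤, b: ⊤, c: ⊤, d: ⊤, e: ⊤, f: ⊤}
Applying B5's transfer function to that IN value gives OUT[B5] (row B5 above).

Answer: {a: ⊤, b: ⊤, c: ⊤, d: ⊤, e: ⊤, f: +}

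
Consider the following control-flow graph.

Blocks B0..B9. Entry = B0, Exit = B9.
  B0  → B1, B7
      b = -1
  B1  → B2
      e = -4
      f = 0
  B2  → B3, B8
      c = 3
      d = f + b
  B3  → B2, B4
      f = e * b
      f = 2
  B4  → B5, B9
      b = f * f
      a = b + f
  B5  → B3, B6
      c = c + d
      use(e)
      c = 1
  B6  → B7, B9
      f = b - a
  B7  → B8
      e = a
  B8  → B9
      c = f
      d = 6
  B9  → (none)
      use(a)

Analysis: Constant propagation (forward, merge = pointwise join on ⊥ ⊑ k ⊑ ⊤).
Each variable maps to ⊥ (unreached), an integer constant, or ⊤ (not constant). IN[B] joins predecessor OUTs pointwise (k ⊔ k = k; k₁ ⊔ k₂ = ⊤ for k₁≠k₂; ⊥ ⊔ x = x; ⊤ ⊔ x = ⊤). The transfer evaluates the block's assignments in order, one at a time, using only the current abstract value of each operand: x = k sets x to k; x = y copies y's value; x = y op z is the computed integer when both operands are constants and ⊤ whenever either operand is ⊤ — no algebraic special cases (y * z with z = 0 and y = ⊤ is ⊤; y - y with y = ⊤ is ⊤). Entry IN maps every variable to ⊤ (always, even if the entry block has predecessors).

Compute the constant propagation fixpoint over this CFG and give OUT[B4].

Fixpoint table:
  B0:   IN=(all ⊤)   OUT={b:-1; rest ⊤}
  B1:   IN={b:-1; rest ⊤}   OUT={b:-1, e:-4, f:0; rest ⊤}
  B2:   IN={e:-4; rest ⊤}   OUT={c:3, e:-4; rest ⊤}
  B3:   IN={e:-4; rest ⊤}   OUT={e:-4, f:2; rest ⊤}
  B4:   IN={e:-4, f:2; rest ⊤}   OUT={a:6, b:4, e:-4, f:2; rest ⊤}
  B5:   IN={a:6, b:4, e:-4, f:2; rest ⊤}   OUT={a:6, b:4, c:1, e:-4, f:2; rest ⊤}
  B6:   IN={a:6, b:4, c:1, e:-4, f:2; rest ⊤}   OUT={a:6, b:4, c:1, e:-4, f:-2; rest ⊤}
  B7:   IN=(all ⊤)   OUT=(all ⊤)
  B8:   IN=(all ⊤)   OUT={d:6; rest ⊤}
  B9:   IN=(all ⊤)   OUT=(all ⊤)

Merge at B4: IN[B4] = OUT[B3] = {a: ⊤, b: ⊤, c: ⊤, d: ⊤, e: -4, f: 2}
Applying B4's transfer function to that IN value gives OUT[B4] (row B4 above).

Answer: {a: 6, b: 4, c: ⊤, d: ⊤, e: -4, f: 2}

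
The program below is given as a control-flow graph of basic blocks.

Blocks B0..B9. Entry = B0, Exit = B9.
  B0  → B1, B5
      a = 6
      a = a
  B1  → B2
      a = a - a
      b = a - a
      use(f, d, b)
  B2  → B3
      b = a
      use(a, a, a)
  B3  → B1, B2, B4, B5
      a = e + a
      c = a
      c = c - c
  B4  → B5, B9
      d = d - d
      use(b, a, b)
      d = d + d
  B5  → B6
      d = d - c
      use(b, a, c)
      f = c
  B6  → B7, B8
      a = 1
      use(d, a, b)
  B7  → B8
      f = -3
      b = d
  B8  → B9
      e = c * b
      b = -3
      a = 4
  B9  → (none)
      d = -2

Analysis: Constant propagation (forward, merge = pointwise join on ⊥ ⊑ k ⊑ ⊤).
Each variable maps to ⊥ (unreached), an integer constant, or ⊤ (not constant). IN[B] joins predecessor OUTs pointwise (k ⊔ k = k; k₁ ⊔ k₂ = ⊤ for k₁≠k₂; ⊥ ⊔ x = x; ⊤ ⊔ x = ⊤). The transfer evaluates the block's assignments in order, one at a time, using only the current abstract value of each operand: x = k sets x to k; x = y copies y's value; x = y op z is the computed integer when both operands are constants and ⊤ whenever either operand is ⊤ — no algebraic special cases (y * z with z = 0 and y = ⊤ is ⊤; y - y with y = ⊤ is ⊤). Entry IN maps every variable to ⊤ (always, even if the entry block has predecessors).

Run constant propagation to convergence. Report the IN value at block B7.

Fixpoint table:
  B0: | IN=(all ⊤) | OUT={a:6; rest ⊤}
  B1: | IN=(all ⊤) | OUT=(all ⊤)
  B2: | IN=(all ⊤) | OUT=(all ⊤)
  B3: | IN=(all ⊤) | OUT=(all ⊤)
  B4: | IN=(all ⊤) | OUT=(all ⊤)
  B5: | IN=(all ⊤) | OUT=(all ⊤)
  B6: | IN=(all ⊤) | OUT={a:1; rest ⊤}
  B7: | IN={a:1; rest ⊤} | OUT={a:1, f:-3; rest ⊤}
  B8: | IN={a:1; rest ⊤} | OUT={a:4, b:-3; rest ⊤}
  B9: | IN=(all ⊤) | OUT={d:-2; rest ⊤}

Merge at B7: IN[B7] = OUT[B6] = {a: 1, b: ⊤, c: ⊤, d: ⊤, e: ⊤, f: ⊤}

Answer: {a: 1, b: ⊤, c: ⊤, d: ⊤, e: ⊤, f: ⊤}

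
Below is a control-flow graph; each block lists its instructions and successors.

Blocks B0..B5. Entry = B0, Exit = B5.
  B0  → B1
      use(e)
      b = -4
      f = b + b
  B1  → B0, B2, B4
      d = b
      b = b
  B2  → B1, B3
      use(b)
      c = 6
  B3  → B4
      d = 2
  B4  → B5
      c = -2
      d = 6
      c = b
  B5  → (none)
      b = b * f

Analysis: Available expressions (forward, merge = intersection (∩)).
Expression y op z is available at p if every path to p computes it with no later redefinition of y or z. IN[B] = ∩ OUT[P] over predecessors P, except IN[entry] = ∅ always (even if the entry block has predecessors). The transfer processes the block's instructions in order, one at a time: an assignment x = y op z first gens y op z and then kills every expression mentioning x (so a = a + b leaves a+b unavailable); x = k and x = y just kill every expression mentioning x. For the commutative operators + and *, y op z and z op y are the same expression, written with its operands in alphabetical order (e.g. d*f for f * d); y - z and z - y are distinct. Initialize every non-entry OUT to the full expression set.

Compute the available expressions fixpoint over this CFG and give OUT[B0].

Answer: {b+b}

Trace:
Converged values:
  B0:   IN={}   OUT={b+b}
  B1:   IN={}   OUT={}
  B2:   IN={}   OUT={}
  B3:   IN={}   OUT={}
  B4:   IN={}   OUT={}
  B5:   IN={}   OUT={}

Merge at B0 (entry node, so the boundary value {} is joined with the incoming edge(s)): IN[B0] = {} ∩ OUT[B1] = {}
Applying B0's transfer function to that IN value gives OUT[B0] (row B0 above).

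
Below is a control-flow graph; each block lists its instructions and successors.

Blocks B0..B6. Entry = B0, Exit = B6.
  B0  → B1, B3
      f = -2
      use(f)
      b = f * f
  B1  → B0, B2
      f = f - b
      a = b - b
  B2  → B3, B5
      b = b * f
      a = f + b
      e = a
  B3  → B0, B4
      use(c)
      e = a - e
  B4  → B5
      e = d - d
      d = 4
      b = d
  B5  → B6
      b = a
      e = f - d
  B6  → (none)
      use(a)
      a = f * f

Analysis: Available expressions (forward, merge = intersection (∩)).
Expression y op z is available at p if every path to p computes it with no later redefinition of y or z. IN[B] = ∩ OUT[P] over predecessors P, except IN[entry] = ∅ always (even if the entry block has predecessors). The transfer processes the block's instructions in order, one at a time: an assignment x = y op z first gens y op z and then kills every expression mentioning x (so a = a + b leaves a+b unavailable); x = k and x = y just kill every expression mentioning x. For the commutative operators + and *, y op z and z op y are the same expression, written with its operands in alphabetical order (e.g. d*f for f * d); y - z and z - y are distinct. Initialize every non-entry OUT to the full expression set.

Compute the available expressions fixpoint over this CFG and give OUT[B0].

Per-block solution:
  B0: | IN={} | OUT={f*f}
  B1: | IN={f*f} | OUT={b-b}
  B2: | IN={b-b} | OUT={b+f}
  B3: | IN={} | OUT={}
  B4: | IN={} | OUT={}
  B5: | IN={} | OUT={f-d}
  B6: | IN={f-d} | OUT={f*f, f-d}

Merge at B0 (entry node, so the boundary value {} is joined with the incoming edge(s)): IN[B0] = {} ∩ OUT[B1] ∩ OUT[B3] = {}
Applying B0's transfer function to that IN value gives OUT[B0] (row B0 above).

Answer: {f*f}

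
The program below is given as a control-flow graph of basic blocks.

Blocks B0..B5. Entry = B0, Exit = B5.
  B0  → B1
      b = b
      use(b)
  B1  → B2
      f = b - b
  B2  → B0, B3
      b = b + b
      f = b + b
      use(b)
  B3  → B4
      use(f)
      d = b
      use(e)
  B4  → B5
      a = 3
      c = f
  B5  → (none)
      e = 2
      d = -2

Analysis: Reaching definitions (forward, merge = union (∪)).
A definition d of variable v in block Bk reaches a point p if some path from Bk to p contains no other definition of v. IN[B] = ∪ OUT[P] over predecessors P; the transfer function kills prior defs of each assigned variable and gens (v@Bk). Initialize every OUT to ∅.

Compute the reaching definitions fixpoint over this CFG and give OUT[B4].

Converged values:
  B0:  IN={b@B2, f@B2}  OUT={b@B0, f@B2}
  B1:  IN={b@B0, f@B2}  OUT={b@B0, f@B1}
  B2:  IN={b@B0, f@B1}  OUT={b@B2, f@B2}
  B3:  IN={b@B2, f@B2}  OUT={b@B2, d@B3, f@B2}
  B4:  IN={b@B2, d@B3, f@B2}  OUT={a@B4, b@B2, c@B4, d@B3, f@B2}
  B5:  IN={a@B4, b@B2, c@B4, d@B3, f@B2}  OUT={a@B4, b@B2, c@B4, d@B5, e@B5, f@B2}

Merge at B4: IN[B4] = OUT[B3] = {b@B2, d@B3, f@B2}
Applying B4's transfer function to that IN value gives OUT[B4] (row B4 above).

Answer: {a@B4, b@B2, c@B4, d@B3, f@B2}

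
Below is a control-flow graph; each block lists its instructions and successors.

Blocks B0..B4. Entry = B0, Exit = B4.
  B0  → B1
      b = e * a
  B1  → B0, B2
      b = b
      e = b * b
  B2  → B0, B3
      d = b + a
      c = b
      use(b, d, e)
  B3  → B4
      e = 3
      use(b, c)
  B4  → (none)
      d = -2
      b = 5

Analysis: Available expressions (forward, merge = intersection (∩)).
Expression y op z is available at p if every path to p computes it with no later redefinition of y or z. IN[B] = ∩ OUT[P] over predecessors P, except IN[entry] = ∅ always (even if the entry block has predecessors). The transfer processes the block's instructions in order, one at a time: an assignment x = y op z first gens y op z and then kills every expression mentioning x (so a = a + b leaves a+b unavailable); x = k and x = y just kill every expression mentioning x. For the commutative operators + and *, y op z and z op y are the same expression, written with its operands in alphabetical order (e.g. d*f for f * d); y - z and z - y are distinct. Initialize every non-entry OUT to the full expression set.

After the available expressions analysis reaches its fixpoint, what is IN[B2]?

Answer: {b*b}

Derivation:
Converged values:
  B0:  IN={}  OUT={a*e}
  B1:  IN={a*e}  OUT={b*b}
  B2:  IN={b*b}  OUT={a+b, b*b}
  B3:  IN={a+b, b*b}  OUT={a+b, b*b}
  B4:  IN={a+b, b*b}  OUT={}

Merge at B2: IN[B2] = OUT[B1] = {b*b}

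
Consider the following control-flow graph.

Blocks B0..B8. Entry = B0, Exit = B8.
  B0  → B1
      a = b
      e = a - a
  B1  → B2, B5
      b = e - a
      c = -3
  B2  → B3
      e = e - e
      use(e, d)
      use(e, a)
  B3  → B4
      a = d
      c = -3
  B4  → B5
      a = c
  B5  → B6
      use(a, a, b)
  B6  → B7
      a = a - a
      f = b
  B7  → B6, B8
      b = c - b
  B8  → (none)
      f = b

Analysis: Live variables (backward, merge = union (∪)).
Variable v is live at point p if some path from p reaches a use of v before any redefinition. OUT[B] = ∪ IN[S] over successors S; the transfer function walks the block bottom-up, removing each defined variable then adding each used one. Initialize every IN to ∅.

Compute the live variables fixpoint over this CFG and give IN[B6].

Per-block solution:
  B0:  IN={b, d}  OUT={a, d, e}
  B1:  IN={a, d, e}  OUT={a, b, c, d, e}
  B2:  IN={a, b, d, e}  OUT={b, d}
  B3:  IN={b, d}  OUT={b, c}
  B4:  IN={b, c}  OUT={a, b, c}
  B5:  IN={a, b, c}  OUT={a, b, c}
  B6:  IN={a, b, c}  OUT={a, b, c}
  B7:  IN={a, b, c}  OUT={a, b, c}
  B8:  IN={b}  OUT={}

Merge at B6: OUT[B6] = IN[B7] = {a, b, c}
Applying B6's transfer function to that OUT value gives IN[B6] (row B6 above).

Answer: {a, b, c}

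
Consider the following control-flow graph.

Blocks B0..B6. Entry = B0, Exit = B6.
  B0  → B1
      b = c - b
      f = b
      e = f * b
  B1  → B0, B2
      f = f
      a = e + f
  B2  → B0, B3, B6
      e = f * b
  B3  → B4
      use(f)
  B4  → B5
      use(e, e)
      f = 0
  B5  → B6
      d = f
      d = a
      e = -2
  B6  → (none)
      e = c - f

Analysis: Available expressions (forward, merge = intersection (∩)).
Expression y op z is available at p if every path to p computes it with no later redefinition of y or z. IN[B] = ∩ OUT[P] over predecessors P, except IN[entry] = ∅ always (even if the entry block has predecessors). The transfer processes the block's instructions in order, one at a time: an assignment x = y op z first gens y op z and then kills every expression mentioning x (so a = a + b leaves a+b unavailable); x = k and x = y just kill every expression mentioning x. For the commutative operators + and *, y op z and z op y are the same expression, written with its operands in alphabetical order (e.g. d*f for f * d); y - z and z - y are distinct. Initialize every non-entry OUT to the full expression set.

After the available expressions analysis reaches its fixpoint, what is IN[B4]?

Per-block solution:
  B0: | IN={} | OUT={b*f}
  B1: | IN={b*f} | OUT={e+f}
  B2: | IN={e+f} | OUT={b*f}
  B3: | IN={b*f} | OUT={b*f}
  B4: | IN={b*f} | OUT={}
  B5: | IN={} | OUT={}
  B6: | IN={} | OUT={c-f}

Merge at B4: IN[B4] = OUT[B3] = {b*f}

Answer: {b*f}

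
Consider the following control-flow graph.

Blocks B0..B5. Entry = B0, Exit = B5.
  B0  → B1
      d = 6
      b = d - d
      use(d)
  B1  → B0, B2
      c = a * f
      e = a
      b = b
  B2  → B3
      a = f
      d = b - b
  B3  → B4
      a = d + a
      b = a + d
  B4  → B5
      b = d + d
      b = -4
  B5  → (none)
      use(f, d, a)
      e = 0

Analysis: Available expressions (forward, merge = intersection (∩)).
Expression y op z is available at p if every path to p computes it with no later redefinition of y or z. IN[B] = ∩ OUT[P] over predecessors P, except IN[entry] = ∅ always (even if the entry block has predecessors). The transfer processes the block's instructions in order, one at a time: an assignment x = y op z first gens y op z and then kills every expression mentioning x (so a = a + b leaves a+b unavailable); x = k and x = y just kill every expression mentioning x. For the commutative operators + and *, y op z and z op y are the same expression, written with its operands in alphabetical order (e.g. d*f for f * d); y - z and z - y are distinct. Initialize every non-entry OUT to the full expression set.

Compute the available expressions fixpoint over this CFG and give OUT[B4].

Per-block solution:
  B0:   IN={}   OUT={d-d}
  B1:   IN={d-d}   OUT={a*f, d-d}
  B2:   IN={a*f, d-d}   OUT={b-b}
  B3:   IN={b-b}   OUT={a+d}
  B4:   IN={a+d}   OUT={a+d, d+d}
  B5:   IN={a+d, d+d}   OUT={a+d, d+d}

Merge at B4: IN[B4] = OUT[B3] = {a+d}
Applying B4's transfer function to that IN value gives OUT[B4] (row B4 above).

Answer: {a+d, d+d}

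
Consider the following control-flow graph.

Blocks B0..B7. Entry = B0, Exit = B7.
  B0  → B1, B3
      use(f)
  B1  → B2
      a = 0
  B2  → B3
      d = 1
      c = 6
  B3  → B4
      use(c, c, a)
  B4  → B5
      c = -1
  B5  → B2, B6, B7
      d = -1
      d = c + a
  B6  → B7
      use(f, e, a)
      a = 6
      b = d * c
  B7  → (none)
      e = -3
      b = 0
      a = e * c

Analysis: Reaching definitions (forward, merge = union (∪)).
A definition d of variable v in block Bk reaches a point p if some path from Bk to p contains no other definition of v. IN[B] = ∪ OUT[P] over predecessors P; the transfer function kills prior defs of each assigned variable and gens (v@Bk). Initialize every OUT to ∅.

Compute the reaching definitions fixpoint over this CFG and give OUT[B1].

Fixpoint table:
  B0: | IN={} | OUT={}
  B1: | IN={} | OUT={a@B1}
  B2: | IN={a@B1, c@B4, d@B5} | OUT={a@B1, c@B2, d@B2}
  B3: | IN={a@B1, c@B2, d@B2} | OUT={a@B1, c@B2, d@B2}
  B4: | IN={a@B1, c@B2, d@B2} | OUT={a@B1, c@B4, d@B2}
  B5: | IN={a@B1, c@B4, d@B2} | OUT={a@B1, c@B4, d@B5}
  B6: | IN={a@B1, c@B4, d@B5} | OUT={a@B6, b@B6, c@B4, d@B5}
  B7: | IN={a@B1, a@B6, b@B6, c@B4, d@B5} | OUT={a@B7, b@B7, c@B4, d@B5, e@B7}

Merge at B1: IN[B1] = OUT[B0] = {}
Applying B1's transfer function to that IN value gives OUT[B1] (row B1 above).

Answer: {a@B1}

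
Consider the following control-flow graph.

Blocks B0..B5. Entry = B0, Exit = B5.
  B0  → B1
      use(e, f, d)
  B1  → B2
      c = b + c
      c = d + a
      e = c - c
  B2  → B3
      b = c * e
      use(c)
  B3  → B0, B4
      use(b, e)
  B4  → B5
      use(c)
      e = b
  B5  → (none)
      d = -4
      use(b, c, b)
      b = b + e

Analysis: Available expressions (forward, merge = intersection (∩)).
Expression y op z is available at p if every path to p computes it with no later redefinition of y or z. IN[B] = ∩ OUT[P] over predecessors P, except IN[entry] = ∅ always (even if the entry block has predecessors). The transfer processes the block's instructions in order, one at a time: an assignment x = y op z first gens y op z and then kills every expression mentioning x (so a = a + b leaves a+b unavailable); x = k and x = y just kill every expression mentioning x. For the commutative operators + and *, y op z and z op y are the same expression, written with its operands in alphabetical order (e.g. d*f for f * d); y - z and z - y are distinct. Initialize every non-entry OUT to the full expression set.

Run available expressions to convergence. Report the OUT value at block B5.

Fixpoint table:
  B0: | IN={} | OUT={}
  B1: | IN={} | OUT={a+d, c-c}
  B2: | IN={a+d, c-c} | OUT={a+d, c*e, c-c}
  B3: | IN={a+d, c*e, c-c} | OUT={a+d, c*e, c-c}
  B4: | IN={a+d, c*e, c-c} | OUT={a+d, c-c}
  B5: | IN={a+d, c-c} | OUT={c-c}

Merge at B5: IN[B5] = OUT[B4] = {a+d, c-c}
Applying B5's transfer function to that IN value gives OUT[B5] (row B5 above).

Answer: {c-c}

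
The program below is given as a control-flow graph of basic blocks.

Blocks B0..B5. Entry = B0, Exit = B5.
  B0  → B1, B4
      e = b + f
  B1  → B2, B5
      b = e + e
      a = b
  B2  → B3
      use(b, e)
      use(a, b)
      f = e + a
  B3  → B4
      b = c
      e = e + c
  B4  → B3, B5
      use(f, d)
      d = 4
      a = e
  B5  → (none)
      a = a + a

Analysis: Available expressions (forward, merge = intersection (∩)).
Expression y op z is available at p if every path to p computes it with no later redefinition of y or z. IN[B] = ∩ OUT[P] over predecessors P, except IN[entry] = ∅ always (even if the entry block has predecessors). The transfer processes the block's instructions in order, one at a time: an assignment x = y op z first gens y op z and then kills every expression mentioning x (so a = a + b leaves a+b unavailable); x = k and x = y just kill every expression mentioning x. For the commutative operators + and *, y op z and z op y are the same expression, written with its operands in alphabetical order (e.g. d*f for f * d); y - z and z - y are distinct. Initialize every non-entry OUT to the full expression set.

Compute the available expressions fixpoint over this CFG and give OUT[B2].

Answer: {a+e, e+e}

Working:
Per-block solution:
  B0:  IN={}  OUT={b+f}
  B1:  IN={b+f}  OUT={e+e}
  B2:  IN={e+e}  OUT={a+e, e+e}
  B3:  IN={}  OUT={}
  B4:  IN={}  OUT={}
  B5:  IN={}  OUT={}

Merge at B2: IN[B2] = OUT[B1] = {e+e}
Applying B2's transfer function to that IN value gives OUT[B2] (row B2 above).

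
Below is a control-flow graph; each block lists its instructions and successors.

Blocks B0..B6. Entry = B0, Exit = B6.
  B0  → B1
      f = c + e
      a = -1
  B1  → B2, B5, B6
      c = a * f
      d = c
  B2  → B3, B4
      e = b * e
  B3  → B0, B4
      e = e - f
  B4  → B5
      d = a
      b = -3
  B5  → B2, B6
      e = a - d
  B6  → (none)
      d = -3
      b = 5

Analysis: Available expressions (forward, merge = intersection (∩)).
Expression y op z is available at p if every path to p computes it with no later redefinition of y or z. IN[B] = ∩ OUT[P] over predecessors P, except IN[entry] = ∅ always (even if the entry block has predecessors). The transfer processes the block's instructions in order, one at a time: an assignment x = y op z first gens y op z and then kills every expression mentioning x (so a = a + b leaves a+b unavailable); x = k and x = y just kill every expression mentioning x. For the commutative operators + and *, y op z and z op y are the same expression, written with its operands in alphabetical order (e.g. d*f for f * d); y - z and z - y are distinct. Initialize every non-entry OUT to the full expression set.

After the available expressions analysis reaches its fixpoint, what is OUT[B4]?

Per-block solution:
  B0:   IN={}   OUT={c+e}
  B1:   IN={c+e}   OUT={a*f}
  B2:   IN={a*f}   OUT={a*f}
  B3:   IN={a*f}   OUT={a*f}
  B4:   IN={a*f}   OUT={a*f}
  B5:   IN={a*f}   OUT={a*f, a-d}
  B6:   IN={a*f}   OUT={a*f}

Merge at B4: IN[B4] = OUT[B2] ∩ OUT[B3] = {a*f}
Applying B4's transfer function to that IN value gives OUT[B4] (row B4 above).

Answer: {a*f}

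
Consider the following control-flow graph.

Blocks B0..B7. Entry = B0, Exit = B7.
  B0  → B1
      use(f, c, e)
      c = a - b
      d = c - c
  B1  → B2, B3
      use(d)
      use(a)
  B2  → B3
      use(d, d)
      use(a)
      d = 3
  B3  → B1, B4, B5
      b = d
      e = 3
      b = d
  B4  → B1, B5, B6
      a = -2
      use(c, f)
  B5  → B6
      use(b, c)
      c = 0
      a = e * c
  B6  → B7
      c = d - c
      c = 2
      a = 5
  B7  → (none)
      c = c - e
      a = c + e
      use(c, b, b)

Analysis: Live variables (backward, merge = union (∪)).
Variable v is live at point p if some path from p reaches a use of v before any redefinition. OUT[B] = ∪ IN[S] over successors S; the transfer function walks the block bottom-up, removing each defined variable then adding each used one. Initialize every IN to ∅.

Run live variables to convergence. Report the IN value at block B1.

Answer: {a, c, d, f}

Derivation:
Converged values:
  B0: | IN={a, b, c, e, f} | OUT={a, c, d, f}
  B1: | IN={a, c, d, f} | OUT={a, c, d, f}
  B2: | IN={a, c, d, f} | OUT={a, c, d, f}
  B3: | IN={a, c, d, f} | OUT={a, b, c, d, e, f}
  B4: | IN={b, c, d, e, f} | OUT={a, b, c, d, e, f}
  B5: | IN={b, c, d, e} | OUT={b, c, d, e}
  B6: | IN={b, c, d, e} | OUT={b, c, e}
  B7: | IN={b, c, e} | OUT={}

Merge at B1: OUT[B1] = IN[B2] ⊔ IN[B3] = {a, c, d, f}
Applying B1's transfer function to that OUT value gives IN[B1] (row B1 above).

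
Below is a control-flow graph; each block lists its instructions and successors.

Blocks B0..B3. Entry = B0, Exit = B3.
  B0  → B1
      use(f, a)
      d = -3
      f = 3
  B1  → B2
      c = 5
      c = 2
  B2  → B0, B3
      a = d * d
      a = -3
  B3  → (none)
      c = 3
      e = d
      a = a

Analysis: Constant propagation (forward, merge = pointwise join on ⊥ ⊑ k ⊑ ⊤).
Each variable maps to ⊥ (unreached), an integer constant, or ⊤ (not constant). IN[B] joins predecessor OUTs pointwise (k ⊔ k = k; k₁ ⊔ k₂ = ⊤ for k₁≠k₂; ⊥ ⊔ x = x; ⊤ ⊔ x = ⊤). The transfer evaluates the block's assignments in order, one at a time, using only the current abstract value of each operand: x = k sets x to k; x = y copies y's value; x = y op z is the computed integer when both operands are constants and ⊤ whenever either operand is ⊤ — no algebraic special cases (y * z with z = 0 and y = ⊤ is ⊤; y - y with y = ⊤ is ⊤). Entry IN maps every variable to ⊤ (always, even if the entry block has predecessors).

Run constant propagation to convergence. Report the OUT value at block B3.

Answer: {a: -3, b: ⊤, c: 3, d: -3, e: -3, f: 3}

Working:
Fixpoint table:
  B0:  IN=(all ⊤)  OUT={d:-3, f:3; rest ⊤}
  B1:  IN={d:-3, f:3; rest ⊤}  OUT={c:2, d:-3, f:3; rest ⊤}
  B2:  IN={c:2, d:-3, f:3; rest ⊤}  OUT={a:-3, c:2, d:-3, f:3; rest ⊤}
  B3:  IN={a:-3, c:2, d:-3, f:3; rest ⊤}  OUT={a:-3, c:3, d:-3, e:-3, f:3; rest ⊤}

Merge at B3: IN[B3] = OUT[B2] = {a: -3, b: ⊤, c: 2, d: -3, e: ⊤, f: 3}
Applying B3's transfer function to that IN value gives OUT[B3] (row B3 above).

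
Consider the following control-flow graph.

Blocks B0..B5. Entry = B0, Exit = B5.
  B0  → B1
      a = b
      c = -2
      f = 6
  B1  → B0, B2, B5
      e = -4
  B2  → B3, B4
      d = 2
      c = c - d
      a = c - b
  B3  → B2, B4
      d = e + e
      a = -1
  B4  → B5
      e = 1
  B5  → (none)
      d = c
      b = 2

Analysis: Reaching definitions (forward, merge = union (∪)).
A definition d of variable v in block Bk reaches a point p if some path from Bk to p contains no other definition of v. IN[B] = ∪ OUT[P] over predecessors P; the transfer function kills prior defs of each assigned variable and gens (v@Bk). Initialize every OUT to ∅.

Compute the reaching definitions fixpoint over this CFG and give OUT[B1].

Answer: {a@B0, c@B0, e@B1, f@B0}

Working:
Per-block solution:
  B0:   IN={a@B0, c@B0, e@B1, f@B0}   OUT={a@B0, c@B0, e@B1, f@B0}
  B1:   IN={a@B0, c@B0, e@B1, f@B0}   OUT={a@B0, c@B0, e@B1, f@B0}
  B2:   IN={a@B0, a@B3, c@B0, c@B2, d@B3, e@B1, f@B0}   OUT={a@B2, c@B2, d@B2, e@B1, f@B0}
  B3:   IN={a@B2, c@B2, d@B2, e@B1, f@B0}   OUT={a@B3, c@B2, d@B3, e@B1, f@B0}
  B4:   IN={a@B2, a@B3, c@B2, d@B2, d@B3, e@B1, f@B0}   OUT={a@B2, a@B3, c@B2, d@B2, d@B3, e@B4, f@B0}
  B5:   IN={a@B0, a@B2, a@B3, c@B0, c@B2, d@B2, d@B3, e@B1, e@B4, f@B0}   OUT={a@B0, a@B2, a@B3, b@B5, c@B0, c@B2, d@B5, e@B1, e@B4, f@B0}

Merge at B1: IN[B1] = OUT[B0] = {a@B0, c@B0, e@B1, f@B0}
Applying B1's transfer function to that IN value gives OUT[B1] (row B1 above).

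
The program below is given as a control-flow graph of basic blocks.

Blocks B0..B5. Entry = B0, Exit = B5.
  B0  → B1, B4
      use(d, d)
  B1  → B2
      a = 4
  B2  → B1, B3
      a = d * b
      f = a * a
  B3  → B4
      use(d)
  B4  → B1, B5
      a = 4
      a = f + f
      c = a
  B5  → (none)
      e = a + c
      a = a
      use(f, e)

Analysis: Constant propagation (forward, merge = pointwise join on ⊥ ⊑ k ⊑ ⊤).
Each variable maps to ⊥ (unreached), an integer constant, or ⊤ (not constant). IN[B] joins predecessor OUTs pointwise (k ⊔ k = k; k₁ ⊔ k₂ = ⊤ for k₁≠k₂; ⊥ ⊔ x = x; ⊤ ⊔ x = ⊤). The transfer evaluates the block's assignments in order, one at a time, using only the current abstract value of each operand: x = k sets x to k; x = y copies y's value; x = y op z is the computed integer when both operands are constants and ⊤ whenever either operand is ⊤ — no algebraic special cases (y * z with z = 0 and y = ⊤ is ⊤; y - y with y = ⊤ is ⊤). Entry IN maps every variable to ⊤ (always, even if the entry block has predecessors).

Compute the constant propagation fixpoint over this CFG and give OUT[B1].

Answer: {a: 4, b: ⊤, c: ⊤, d: ⊤, e: ⊤, f: ⊤}

Trace:
Converged values:
  B0:  IN=(all ⊤)  OUT=(all ⊤)
  B1:  IN=(all ⊤)  OUT={a:4; rest ⊤}
  B2:  IN={a:4; rest ⊤}  OUT=(all ⊤)
  B3:  IN=(all ⊤)  OUT=(all ⊤)
  B4:  IN=(all ⊤)  OUT=(all ⊤)
  B5:  IN=(all ⊤)  OUT=(all ⊤)

Merge at B1: IN[B1] = OUT[B0] ⊔ OUT[B2] ⊔ OUT[B4] = {a: ⊤, b: ⊤, c: ⊤, d: ⊤, e: ⊤, f: ⊤}
Applying B1's transfer function to that IN value gives OUT[B1] (row B1 above).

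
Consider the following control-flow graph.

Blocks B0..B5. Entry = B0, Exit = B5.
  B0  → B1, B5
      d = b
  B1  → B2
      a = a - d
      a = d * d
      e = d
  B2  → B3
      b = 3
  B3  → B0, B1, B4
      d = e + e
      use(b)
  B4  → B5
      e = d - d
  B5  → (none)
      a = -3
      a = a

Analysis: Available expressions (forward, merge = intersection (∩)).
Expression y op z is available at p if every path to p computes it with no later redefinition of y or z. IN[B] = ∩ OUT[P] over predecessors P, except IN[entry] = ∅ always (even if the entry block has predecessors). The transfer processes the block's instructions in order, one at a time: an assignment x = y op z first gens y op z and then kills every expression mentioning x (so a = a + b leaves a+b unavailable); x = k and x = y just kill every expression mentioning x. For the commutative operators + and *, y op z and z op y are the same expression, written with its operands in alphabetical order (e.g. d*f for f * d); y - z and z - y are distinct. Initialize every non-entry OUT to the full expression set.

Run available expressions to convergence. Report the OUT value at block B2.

Answer: {d*d}

Derivation:
Per-block solution:
  B0:  IN={}  OUT={}
  B1:  IN={}  OUT={d*d}
  B2:  IN={d*d}  OUT={d*d}
  B3:  IN={d*d}  OUT={e+e}
  B4:  IN={e+e}  OUT={d-d}
  B5:  IN={}  OUT={}

Merge at B2: IN[B2] = OUT[B1] = {d*d}
Applying B2's transfer function to that IN value gives OUT[B2] (row B2 above).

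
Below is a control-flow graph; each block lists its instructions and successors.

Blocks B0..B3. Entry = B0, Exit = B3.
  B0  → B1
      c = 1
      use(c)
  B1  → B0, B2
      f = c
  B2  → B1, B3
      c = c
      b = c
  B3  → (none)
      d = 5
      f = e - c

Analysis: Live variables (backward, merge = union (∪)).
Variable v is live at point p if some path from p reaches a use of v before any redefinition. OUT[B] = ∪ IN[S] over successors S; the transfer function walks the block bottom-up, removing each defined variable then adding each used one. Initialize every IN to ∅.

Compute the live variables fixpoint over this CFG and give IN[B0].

Answer: {e}

Working:
Fixpoint table:
  B0:   IN={e}   OUT={c, e}
  B1:   IN={c, e}   OUT={c, e}
  B2:   IN={c, e}   OUT={c, e}
  B3:   IN={c, e}   OUT={}

Merge at B0: OUT[B0] = IN[B1] = {c, e}
Applying B0's transfer function to that OUT value gives IN[B0] (row B0 above).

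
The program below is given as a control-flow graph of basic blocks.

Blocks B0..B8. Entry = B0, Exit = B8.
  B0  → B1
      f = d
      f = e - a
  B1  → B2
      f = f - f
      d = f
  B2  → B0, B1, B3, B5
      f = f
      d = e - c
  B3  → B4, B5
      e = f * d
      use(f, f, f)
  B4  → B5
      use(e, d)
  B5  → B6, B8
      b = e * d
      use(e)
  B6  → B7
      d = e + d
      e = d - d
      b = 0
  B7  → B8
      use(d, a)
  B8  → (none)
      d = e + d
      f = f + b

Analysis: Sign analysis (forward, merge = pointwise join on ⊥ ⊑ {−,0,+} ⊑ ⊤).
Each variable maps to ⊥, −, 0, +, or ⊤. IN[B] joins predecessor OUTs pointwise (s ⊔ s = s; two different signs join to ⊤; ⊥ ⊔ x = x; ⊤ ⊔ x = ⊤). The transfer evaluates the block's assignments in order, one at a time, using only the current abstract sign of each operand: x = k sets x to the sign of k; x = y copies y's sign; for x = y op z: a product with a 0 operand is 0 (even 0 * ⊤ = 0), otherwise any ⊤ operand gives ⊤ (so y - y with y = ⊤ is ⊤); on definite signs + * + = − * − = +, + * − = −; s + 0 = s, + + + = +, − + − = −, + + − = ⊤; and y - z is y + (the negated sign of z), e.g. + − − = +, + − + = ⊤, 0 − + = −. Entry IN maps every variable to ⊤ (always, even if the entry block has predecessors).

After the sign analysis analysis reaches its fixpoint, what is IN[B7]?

Answer: {a: ⊤, b: 0, c: ⊤, d: ⊤, e: ⊤, f: ⊤}

Working:
Fixpoint table:
  B0:   IN=(all ⊤)   OUT=(all ⊤)
  B1:   IN=(all ⊤)   OUT=(all ⊤)
  B2:   IN=(all ⊤)   OUT=(all ⊤)
  B3:   IN=(all ⊤)   OUT=(all ⊤)
  B4:   IN=(all ⊤)   OUT=(all ⊤)
  B5:   IN=(all ⊤)   OUT=(all ⊤)
  B6:   IN=(all ⊤)   OUT={b:0; rest ⊤}
  B7:   IN={b:0; rest ⊤}   OUT={b:0; rest ⊤}
  B8:   IN=(all ⊤)   OUT=(all ⊤)

Merge at B7: IN[B7] = OUT[B6] = {a: ⊤, b: 0, c: ⊤, d: ⊤, e: ⊤, f: ⊤}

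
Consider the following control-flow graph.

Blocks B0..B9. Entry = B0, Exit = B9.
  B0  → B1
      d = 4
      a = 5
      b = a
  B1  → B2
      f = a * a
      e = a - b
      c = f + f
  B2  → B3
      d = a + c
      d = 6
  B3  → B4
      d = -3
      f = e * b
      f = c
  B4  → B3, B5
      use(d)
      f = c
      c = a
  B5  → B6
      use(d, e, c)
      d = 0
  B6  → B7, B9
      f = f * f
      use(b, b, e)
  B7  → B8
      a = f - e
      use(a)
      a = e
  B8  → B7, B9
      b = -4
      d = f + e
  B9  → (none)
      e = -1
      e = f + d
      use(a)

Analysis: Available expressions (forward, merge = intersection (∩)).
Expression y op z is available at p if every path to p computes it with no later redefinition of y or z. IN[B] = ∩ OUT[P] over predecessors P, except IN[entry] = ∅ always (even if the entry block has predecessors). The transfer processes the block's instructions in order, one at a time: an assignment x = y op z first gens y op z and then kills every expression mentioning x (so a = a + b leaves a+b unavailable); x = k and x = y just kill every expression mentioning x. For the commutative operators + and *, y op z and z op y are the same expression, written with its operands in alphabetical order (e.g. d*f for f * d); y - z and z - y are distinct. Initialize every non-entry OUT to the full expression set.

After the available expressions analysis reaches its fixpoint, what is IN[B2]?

Per-block solution:
  B0:   IN={}   OUT={}
  B1:   IN={}   OUT={a*a, a-b, f+f}
  B2:   IN={a*a, a-b, f+f}   OUT={a*a, a+c, a-b, f+f}
  B3:   IN={a*a, a-b}   OUT={a*a, a-b, b*e}
  B4:   IN={a*a, a-b, b*e}   OUT={a*a, a-b, b*e}
  B5:   IN={a*a, a-b, b*e}   OUT={a*a, a-b, b*e}
  B6:   IN={a*a, a-b, b*e}   OUT={a*a, a-b, b*e}
  B7:   IN={}   OUT={f-e}
  B8:   IN={f-e}   OUT={e+f, f-e}
  B9:   IN={}   OUT={d+f}

Merge at B2: IN[B2] = OUT[B1] = {a*a, a-b, f+f}

Answer: {a*a, a-b, f+f}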